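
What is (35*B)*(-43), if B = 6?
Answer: -9030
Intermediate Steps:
(35*B)*(-43) = (35*6)*(-43) = 210*(-43) = -9030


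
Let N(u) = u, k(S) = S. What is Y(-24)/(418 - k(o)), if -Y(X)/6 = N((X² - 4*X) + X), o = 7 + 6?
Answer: -48/5 ≈ -9.6000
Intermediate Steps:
o = 13
Y(X) = -6*X² + 18*X (Y(X) = -6*((X² - 4*X) + X) = -6*(X² - 3*X) = -6*X² + 18*X)
Y(-24)/(418 - k(o)) = (6*(-24)*(3 - 1*(-24)))/(418 - 1*13) = (6*(-24)*(3 + 24))/(418 - 13) = (6*(-24)*27)/405 = -3888*1/405 = -48/5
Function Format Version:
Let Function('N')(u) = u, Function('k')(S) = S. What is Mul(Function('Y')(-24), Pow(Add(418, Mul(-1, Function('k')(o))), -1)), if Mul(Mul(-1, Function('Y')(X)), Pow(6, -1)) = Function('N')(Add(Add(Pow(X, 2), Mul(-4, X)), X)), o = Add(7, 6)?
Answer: Rational(-48, 5) ≈ -9.6000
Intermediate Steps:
o = 13
Function('Y')(X) = Add(Mul(-6, Pow(X, 2)), Mul(18, X)) (Function('Y')(X) = Mul(-6, Add(Add(Pow(X, 2), Mul(-4, X)), X)) = Mul(-6, Add(Pow(X, 2), Mul(-3, X))) = Add(Mul(-6, Pow(X, 2)), Mul(18, X)))
Mul(Function('Y')(-24), Pow(Add(418, Mul(-1, Function('k')(o))), -1)) = Mul(Mul(6, -24, Add(3, Mul(-1, -24))), Pow(Add(418, Mul(-1, 13)), -1)) = Mul(Mul(6, -24, Add(3, 24)), Pow(Add(418, -13), -1)) = Mul(Mul(6, -24, 27), Pow(405, -1)) = Mul(-3888, Rational(1, 405)) = Rational(-48, 5)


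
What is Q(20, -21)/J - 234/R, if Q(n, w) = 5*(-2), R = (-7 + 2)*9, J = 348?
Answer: 4499/870 ≈ 5.1713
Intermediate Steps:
R = -45 (R = -5*9 = -45)
Q(n, w) = -10
Q(20, -21)/J - 234/R = -10/348 - 234/(-45) = -10*1/348 - 234*(-1/45) = -5/174 + 26/5 = 4499/870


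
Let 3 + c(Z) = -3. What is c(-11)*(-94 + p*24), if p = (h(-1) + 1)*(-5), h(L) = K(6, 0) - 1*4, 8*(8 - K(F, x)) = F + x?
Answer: 3624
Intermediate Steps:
c(Z) = -6 (c(Z) = -3 - 3 = -6)
K(F, x) = 8 - F/8 - x/8 (K(F, x) = 8 - (F + x)/8 = 8 + (-F/8 - x/8) = 8 - F/8 - x/8)
h(L) = 13/4 (h(L) = (8 - ⅛*6 - ⅛*0) - 1*4 = (8 - ¾ + 0) - 4 = 29/4 - 4 = 13/4)
p = -85/4 (p = (13/4 + 1)*(-5) = (17/4)*(-5) = -85/4 ≈ -21.250)
c(-11)*(-94 + p*24) = -6*(-94 - 85/4*24) = -6*(-94 - 510) = -6*(-604) = 3624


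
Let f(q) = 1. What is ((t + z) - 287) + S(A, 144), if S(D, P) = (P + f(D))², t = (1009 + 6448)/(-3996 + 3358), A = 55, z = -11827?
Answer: 5677761/638 ≈ 8899.3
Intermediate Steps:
t = -7457/638 (t = 7457/(-638) = 7457*(-1/638) = -7457/638 ≈ -11.688)
S(D, P) = (1 + P)² (S(D, P) = (P + 1)² = (1 + P)²)
((t + z) - 287) + S(A, 144) = ((-7457/638 - 11827) - 287) + (1 + 144)² = (-7553083/638 - 287) + 145² = -7736189/638 + 21025 = 5677761/638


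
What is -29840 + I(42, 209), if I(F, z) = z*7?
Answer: -28377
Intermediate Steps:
I(F, z) = 7*z
-29840 + I(42, 209) = -29840 + 7*209 = -29840 + 1463 = -28377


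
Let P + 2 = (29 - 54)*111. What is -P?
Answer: 2777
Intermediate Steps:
P = -2777 (P = -2 + (29 - 54)*111 = -2 - 25*111 = -2 - 2775 = -2777)
-P = -1*(-2777) = 2777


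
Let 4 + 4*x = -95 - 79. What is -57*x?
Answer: 5073/2 ≈ 2536.5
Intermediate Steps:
x = -89/2 (x = -1 + (-95 - 79)/4 = -1 + (¼)*(-174) = -1 - 87/2 = -89/2 ≈ -44.500)
-57*x = -57*(-89/2) = 5073/2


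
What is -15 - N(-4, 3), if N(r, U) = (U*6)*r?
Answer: 57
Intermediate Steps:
N(r, U) = 6*U*r (N(r, U) = (6*U)*r = 6*U*r)
-15 - N(-4, 3) = -15 - 6*3*(-4) = -15 - 1*(-72) = -15 + 72 = 57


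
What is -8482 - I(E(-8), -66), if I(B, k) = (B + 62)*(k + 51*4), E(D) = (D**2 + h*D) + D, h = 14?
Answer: -9310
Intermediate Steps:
E(D) = D**2 + 15*D (E(D) = (D**2 + 14*D) + D = D**2 + 15*D)
I(B, k) = (62 + B)*(204 + k) (I(B, k) = (62 + B)*(k + 204) = (62 + B)*(204 + k))
-8482 - I(E(-8), -66) = -8482 - (12648 + 62*(-66) + 204*(-8*(15 - 8)) - 8*(15 - 8)*(-66)) = -8482 - (12648 - 4092 + 204*(-8*7) - 8*7*(-66)) = -8482 - (12648 - 4092 + 204*(-56) - 56*(-66)) = -8482 - (12648 - 4092 - 11424 + 3696) = -8482 - 1*828 = -8482 - 828 = -9310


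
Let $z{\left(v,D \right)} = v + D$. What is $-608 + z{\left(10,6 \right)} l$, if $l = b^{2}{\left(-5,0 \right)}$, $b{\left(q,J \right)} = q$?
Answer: $-208$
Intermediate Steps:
$z{\left(v,D \right)} = D + v$
$l = 25$ ($l = \left(-5\right)^{2} = 25$)
$-608 + z{\left(10,6 \right)} l = -608 + \left(6 + 10\right) 25 = -608 + 16 \cdot 25 = -608 + 400 = -208$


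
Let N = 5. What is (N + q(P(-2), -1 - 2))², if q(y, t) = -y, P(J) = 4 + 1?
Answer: 0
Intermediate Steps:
P(J) = 5
(N + q(P(-2), -1 - 2))² = (5 - 1*5)² = (5 - 5)² = 0² = 0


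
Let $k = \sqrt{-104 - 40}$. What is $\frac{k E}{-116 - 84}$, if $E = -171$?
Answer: $\frac{513 i}{50} \approx 10.26 i$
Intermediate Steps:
$k = 12 i$ ($k = \sqrt{-144} = 12 i \approx 12.0 i$)
$\frac{k E}{-116 - 84} = \frac{12 i \left(-171\right)}{-116 - 84} = \frac{\left(-2052\right) i}{-200} = - 2052 i \left(- \frac{1}{200}\right) = \frac{513 i}{50}$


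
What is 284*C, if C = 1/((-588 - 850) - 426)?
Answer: -71/466 ≈ -0.15236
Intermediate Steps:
C = -1/1864 (C = 1/(-1438 - 426) = 1/(-1864) = -1/1864 ≈ -0.00053648)
284*C = 284*(-1/1864) = -71/466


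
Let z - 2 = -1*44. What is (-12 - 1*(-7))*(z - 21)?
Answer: 315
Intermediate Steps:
z = -42 (z = 2 - 1*44 = 2 - 44 = -42)
(-12 - 1*(-7))*(z - 21) = (-12 - 1*(-7))*(-42 - 21) = (-12 + 7)*(-63) = -5*(-63) = 315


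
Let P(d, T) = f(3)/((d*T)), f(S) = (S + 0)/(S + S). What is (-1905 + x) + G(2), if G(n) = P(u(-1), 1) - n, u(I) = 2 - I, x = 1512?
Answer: -2369/6 ≈ -394.83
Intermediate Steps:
f(S) = ½ (f(S) = S/((2*S)) = S*(1/(2*S)) = ½)
P(d, T) = 1/(2*T*d) (P(d, T) = 1/(2*((d*T))) = 1/(2*((T*d))) = (1/(T*d))/2 = 1/(2*T*d))
G(n) = ⅙ - n (G(n) = (½)/(1*(2 - 1*(-1))) - n = (½)*1/(2 + 1) - n = (½)*1/3 - n = (½)*1*(⅓) - n = ⅙ - n)
(-1905 + x) + G(2) = (-1905 + 1512) + (⅙ - 1*2) = -393 + (⅙ - 2) = -393 - 11/6 = -2369/6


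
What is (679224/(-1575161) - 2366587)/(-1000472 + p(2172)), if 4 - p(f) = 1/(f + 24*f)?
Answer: 28916737571841900/12224467274710223 ≈ 2.3655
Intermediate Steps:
p(f) = 4 - 1/(25*f) (p(f) = 4 - 1/(f + 24*f) = 4 - 1/(25*f))
(679224/(-1575161) - 2366587)/(-1000472 + p(2172)) = (679224/(-1575161) - 2366587)/(-1000472 + (4 - 1/25/2172)) = (679224*(-1/1575161) - 2366587)/(-1000472 + (4 - 1/25*1/2172)) = (-97032/225023 - 2366587)/(-1000472 + (4 - 1/54300)) = -532536603533/(225023*(-1000472 + 217199/54300)) = -532536603533/(225023*(-54325412401/54300)) = -532536603533/225023*(-54300/54325412401) = 28916737571841900/12224467274710223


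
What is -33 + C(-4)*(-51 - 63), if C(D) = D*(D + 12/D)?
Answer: -3225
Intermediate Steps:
-33 + C(-4)*(-51 - 63) = -33 + (12 + (-4)**2)*(-51 - 63) = -33 + (12 + 16)*(-114) = -33 + 28*(-114) = -33 - 3192 = -3225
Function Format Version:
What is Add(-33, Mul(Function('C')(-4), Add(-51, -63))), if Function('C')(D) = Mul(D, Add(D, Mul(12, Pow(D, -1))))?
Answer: -3225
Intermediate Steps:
Add(-33, Mul(Function('C')(-4), Add(-51, -63))) = Add(-33, Mul(Add(12, Pow(-4, 2)), Add(-51, -63))) = Add(-33, Mul(Add(12, 16), -114)) = Add(-33, Mul(28, -114)) = Add(-33, -3192) = -3225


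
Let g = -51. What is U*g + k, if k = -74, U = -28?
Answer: 1354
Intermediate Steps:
U*g + k = -28*(-51) - 74 = 1428 - 74 = 1354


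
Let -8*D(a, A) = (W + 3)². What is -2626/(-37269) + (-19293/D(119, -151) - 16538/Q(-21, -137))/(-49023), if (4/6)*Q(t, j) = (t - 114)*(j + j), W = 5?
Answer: 18979241519/892173498840 ≈ 0.021273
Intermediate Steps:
Q(t, j) = 3*j*(-114 + t) (Q(t, j) = 3*((t - 114)*(j + j))/2 = 3*((-114 + t)*(2*j))/2 = 3*(2*j*(-114 + t))/2 = 3*j*(-114 + t))
D(a, A) = -8 (D(a, A) = -(5 + 3)²/8 = -⅛*8² = -⅛*64 = -8)
-2626/(-37269) + (-19293/D(119, -151) - 16538/Q(-21, -137))/(-49023) = -2626/(-37269) + (-19293/(-8) - 16538*(-1/(411*(-114 - 21))))/(-49023) = -2626*(-1/37269) + (-19293*(-⅛) - 16538/(3*(-137)*(-135)))*(-1/49023) = 26/369 + (19293/8 - 16538/55485)*(-1/49023) = 26/369 + (1070339801/443880)*(-1/49023) = 26/369 - 1070339801/21760329240 = 18979241519/892173498840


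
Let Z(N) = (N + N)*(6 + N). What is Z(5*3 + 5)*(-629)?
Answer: -654160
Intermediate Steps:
Z(N) = 2*N*(6 + N) (Z(N) = (2*N)*(6 + N) = 2*N*(6 + N))
Z(5*3 + 5)*(-629) = (2*(5*3 + 5)*(6 + (5*3 + 5)))*(-629) = (2*(15 + 5)*(6 + (15 + 5)))*(-629) = (2*20*(6 + 20))*(-629) = (2*20*26)*(-629) = 1040*(-629) = -654160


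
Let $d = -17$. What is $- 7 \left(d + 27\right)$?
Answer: $-70$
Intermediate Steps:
$- 7 \left(d + 27\right) = - 7 \left(-17 + 27\right) = \left(-7\right) 10 = -70$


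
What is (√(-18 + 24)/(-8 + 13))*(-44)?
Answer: -44*√6/5 ≈ -21.556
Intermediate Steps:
(√(-18 + 24)/(-8 + 13))*(-44) = (√6/5)*(-44) = -44*√6/5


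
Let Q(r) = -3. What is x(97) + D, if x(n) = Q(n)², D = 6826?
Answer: 6835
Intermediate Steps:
x(n) = 9 (x(n) = (-3)² = 9)
x(97) + D = 9 + 6826 = 6835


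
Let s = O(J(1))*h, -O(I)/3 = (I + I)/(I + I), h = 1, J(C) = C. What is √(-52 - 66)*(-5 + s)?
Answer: -8*I*√118 ≈ -86.902*I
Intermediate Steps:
O(I) = -3 (O(I) = -3*(I + I)/(I + I) = -3*2*I/(2*I) = -3*2*I*1/(2*I) = -3*1 = -3)
s = -3 (s = -3*1 = -3)
√(-52 - 66)*(-5 + s) = √(-52 - 66)*(-5 - 3) = √(-118)*(-8) = (I*√118)*(-8) = -8*I*√118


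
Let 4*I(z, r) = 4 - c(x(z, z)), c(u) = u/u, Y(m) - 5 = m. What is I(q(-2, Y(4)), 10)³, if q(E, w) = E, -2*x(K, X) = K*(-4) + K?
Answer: 27/64 ≈ 0.42188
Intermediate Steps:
Y(m) = 5 + m
x(K, X) = 3*K/2 (x(K, X) = -(K*(-4) + K)/2 = -(-4*K + K)/2 = -(-3)*K/2 = 3*K/2)
c(u) = 1
I(z, r) = ¾ (I(z, r) = (4 - 1*1)/4 = (4 - 1)/4 = (¼)*3 = ¾)
I(q(-2, Y(4)), 10)³ = (¾)³ = 27/64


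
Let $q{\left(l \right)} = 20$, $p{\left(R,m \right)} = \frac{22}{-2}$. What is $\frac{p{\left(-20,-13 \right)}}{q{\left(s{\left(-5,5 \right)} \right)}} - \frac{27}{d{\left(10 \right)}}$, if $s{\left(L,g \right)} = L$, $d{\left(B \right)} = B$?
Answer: $- \frac{13}{4} \approx -3.25$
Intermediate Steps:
$p{\left(R,m \right)} = -11$ ($p{\left(R,m \right)} = 22 \left(- \frac{1}{2}\right) = -11$)
$\frac{p{\left(-20,-13 \right)}}{q{\left(s{\left(-5,5 \right)} \right)}} - \frac{27}{d{\left(10 \right)}} = - \frac{11}{20} - \frac{27}{10} = - \frac{13}{4}$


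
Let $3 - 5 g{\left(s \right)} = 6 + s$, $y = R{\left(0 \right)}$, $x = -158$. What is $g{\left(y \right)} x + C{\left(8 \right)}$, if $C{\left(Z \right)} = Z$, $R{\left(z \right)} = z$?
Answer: $\frac{514}{5} \approx 102.8$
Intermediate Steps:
$y = 0$
$g{\left(s \right)} = - \frac{3}{5} - \frac{s}{5}$ ($g{\left(s \right)} = \frac{3}{5} - \frac{6 + s}{5} = \frac{3}{5} - \left(\frac{6}{5} + \frac{s}{5}\right) = - \frac{3}{5} - \frac{s}{5}$)
$g{\left(y \right)} x + C{\left(8 \right)} = \left(- \frac{3}{5} - 0\right) \left(-158\right) + 8 = \left(- \frac{3}{5} + 0\right) \left(-158\right) + 8 = \left(- \frac{3}{5}\right) \left(-158\right) + 8 = \frac{474}{5} + 8 = \frac{514}{5}$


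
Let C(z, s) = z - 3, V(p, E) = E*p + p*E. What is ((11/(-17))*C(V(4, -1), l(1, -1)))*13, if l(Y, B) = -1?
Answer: 1573/17 ≈ 92.529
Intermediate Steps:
V(p, E) = 2*E*p (V(p, E) = E*p + E*p = 2*E*p)
C(z, s) = -3 + z
((11/(-17))*C(V(4, -1), l(1, -1)))*13 = ((11/(-17))*(-3 + 2*(-1)*4))*13 = ((11*(-1/17))*(-3 - 8))*13 = -11/17*(-11)*13 = (121/17)*13 = 1573/17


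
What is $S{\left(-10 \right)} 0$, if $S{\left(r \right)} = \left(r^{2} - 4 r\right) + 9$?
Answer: $0$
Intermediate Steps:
$S{\left(r \right)} = 9 + r^{2} - 4 r$
$S{\left(-10 \right)} 0 = \left(9 + \left(-10\right)^{2} - -40\right) 0 = \left(9 + 100 + 40\right) 0 = 149 \cdot 0 = 0$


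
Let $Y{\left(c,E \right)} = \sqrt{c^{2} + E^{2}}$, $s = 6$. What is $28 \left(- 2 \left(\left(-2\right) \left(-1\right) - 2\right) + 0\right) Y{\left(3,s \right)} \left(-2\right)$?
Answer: $0$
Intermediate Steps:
$Y{\left(c,E \right)} = \sqrt{E^{2} + c^{2}}$
$28 \left(- 2 \left(\left(-2\right) \left(-1\right) - 2\right) + 0\right) Y{\left(3,s \right)} \left(-2\right) = 28 \left(- 2 \left(\left(-2\right) \left(-1\right) - 2\right) + 0\right) \sqrt{6^{2} + 3^{2}} \left(-2\right) = 28 \left(- 2 \left(2 - 2\right) + 0\right) \sqrt{36 + 9} \left(-2\right) = 28 \left(\left(-2\right) 0 + 0\right) \sqrt{45} \left(-2\right) = 28 \left(0 + 0\right) 3 \sqrt{5} \left(-2\right) = 28 \cdot 0 \cdot 3 \sqrt{5} \left(-2\right) = 28 \cdot 0 \left(-2\right) = 0 \left(-2\right) = 0$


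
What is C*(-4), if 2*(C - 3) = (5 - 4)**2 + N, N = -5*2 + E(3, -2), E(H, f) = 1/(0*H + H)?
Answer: 16/3 ≈ 5.3333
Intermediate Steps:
E(H, f) = 1/H (E(H, f) = 1/(0 + H) = 1/H)
N = -29/3 (N = -5*2 + 1/3 = -10 + 1/3 = -29/3 ≈ -9.6667)
C = -4/3 (C = 3 + ((5 - 4)**2 - 29/3)/2 = 3 + (1**2 - 29/3)/2 = 3 + (1 - 29/3)/2 = 3 + (1/2)*(-26/3) = 3 - 13/3 = -4/3 ≈ -1.3333)
C*(-4) = -4/3*(-4) = 16/3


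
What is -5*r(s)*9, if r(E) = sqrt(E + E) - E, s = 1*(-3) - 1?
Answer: -180 - 90*I*sqrt(2) ≈ -180.0 - 127.28*I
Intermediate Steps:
s = -4 (s = -3 - 1 = -4)
r(E) = -E + sqrt(2)*sqrt(E) (r(E) = sqrt(2*E) - E = sqrt(2)*sqrt(E) - E = -E + sqrt(2)*sqrt(E))
-5*r(s)*9 = -5*(-1*(-4) + sqrt(2)*sqrt(-4))*9 = -5*(4 + sqrt(2)*(2*I))*9 = -5*(4 + 2*I*sqrt(2))*9 = (-20 - 10*I*sqrt(2))*9 = -180 - 90*I*sqrt(2)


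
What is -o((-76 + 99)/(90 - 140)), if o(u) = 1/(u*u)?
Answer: -2500/529 ≈ -4.7259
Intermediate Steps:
o(u) = u⁻²
-o((-76 + 99)/(90 - 140)) = -1/((-76 + 99)/(90 - 140))² = -1/(23/(-50))² = -1/(23*(-1/50))² = -1/(-23/50)² = -1*2500/529 = -2500/529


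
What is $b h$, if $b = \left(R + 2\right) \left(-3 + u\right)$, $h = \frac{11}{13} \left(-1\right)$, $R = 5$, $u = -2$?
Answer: $\frac{385}{13} \approx 29.615$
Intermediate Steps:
$h = - \frac{11}{13}$ ($h = 11 \cdot \frac{1}{13} \left(-1\right) = \frac{11}{13} \left(-1\right) = - \frac{11}{13} \approx -0.84615$)
$b = -35$ ($b = \left(5 + 2\right) \left(-3 - 2\right) = 7 \left(-5\right) = -35$)
$b h = \left(-35\right) \left(- \frac{11}{13}\right) = \frac{385}{13}$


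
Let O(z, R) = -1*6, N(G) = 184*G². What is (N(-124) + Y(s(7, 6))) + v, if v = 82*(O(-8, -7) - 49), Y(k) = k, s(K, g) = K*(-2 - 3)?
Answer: 2824639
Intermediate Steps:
O(z, R) = -6
s(K, g) = -5*K (s(K, g) = K*(-5) = -5*K)
v = -4510 (v = 82*(-6 - 49) = 82*(-55) = -4510)
(N(-124) + Y(s(7, 6))) + v = (184*(-124)² - 5*7) - 4510 = (184*15376 - 35) - 4510 = (2829184 - 35) - 4510 = 2829149 - 4510 = 2824639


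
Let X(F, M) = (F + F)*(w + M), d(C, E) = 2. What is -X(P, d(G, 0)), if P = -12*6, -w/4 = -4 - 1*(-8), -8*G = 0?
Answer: -2016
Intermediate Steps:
G = 0 (G = -1/8*0 = 0)
w = -16 (w = -4*(-4 - 1*(-8)) = -4*(-4 + 8) = -4*4 = -16)
P = -72
X(F, M) = 2*F*(-16 + M) (X(F, M) = (F + F)*(-16 + M) = (2*F)*(-16 + M) = 2*F*(-16 + M))
-X(P, d(G, 0)) = -2*(-72)*(-16 + 2) = -2*(-72)*(-14) = -1*2016 = -2016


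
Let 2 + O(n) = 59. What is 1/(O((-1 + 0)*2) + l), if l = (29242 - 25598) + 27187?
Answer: 1/30888 ≈ 3.2375e-5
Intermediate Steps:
O(n) = 57 (O(n) = -2 + 59 = 57)
l = 30831 (l = 3644 + 27187 = 30831)
1/(O((-1 + 0)*2) + l) = 1/(57 + 30831) = 1/30888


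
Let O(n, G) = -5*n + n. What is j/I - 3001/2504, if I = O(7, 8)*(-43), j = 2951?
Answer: 944025/753704 ≈ 1.2525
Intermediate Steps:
O(n, G) = -4*n
I = 1204 (I = -4*7*(-43) = -28*(-43) = 1204)
j/I - 3001/2504 = 2951/1204 - 3001/2504 = 944025/753704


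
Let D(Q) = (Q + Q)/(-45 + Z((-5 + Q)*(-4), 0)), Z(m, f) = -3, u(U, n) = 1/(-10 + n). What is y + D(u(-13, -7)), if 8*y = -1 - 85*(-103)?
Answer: 446455/408 ≈ 1094.3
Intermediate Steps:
y = 4377/4 (y = (-1 - 85*(-103))/8 = (-1 + 8755)/8 = (⅛)*8754 = 4377/4 ≈ 1094.3)
D(Q) = -Q/24 (D(Q) = (Q + Q)/(-45 - 3) = (2*Q)/(-48) = (2*Q)*(-1/48) = -Q/24)
y + D(u(-13, -7)) = 4377/4 - 1/(24*(-10 - 7)) = 4377/4 - 1/24/(-17) = 4377/4 - 1/24*(-1/17) = 4377/4 + 1/408 = 446455/408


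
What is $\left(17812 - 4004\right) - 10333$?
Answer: $3475$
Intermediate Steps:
$\left(17812 - 4004\right) - 10333 = 13808 - 10333 = 3475$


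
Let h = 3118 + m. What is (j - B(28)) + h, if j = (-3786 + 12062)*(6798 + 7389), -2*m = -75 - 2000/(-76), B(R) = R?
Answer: 4461759601/38 ≈ 1.1741e+8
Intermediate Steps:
m = 925/38 (m = -(-75 - 2000/(-76))/2 = -(-75 - 2000*(-1)/76)/2 = -(-75 - 40*(-25/38))/2 = -(-75 + 500/19)/2 = -1/2*(-925/19) = 925/38 ≈ 24.342)
j = 117411612 (j = 8276*14187 = 117411612)
h = 119409/38 (h = 3118 + 925/38 = 119409/38 ≈ 3142.3)
(j - B(28)) + h = (117411612 - 1*28) + 119409/38 = (117411612 - 28) + 119409/38 = 117411584 + 119409/38 = 4461759601/38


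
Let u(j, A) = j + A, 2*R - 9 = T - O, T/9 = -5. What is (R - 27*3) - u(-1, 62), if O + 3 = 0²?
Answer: -317/2 ≈ -158.50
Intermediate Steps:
T = -45 (T = 9*(-5) = -45)
O = -3 (O = -3 + 0² = -3 + 0 = -3)
R = -33/2 (R = 9/2 + (-45 - 1*(-3))/2 = 9/2 + (-45 + 3)/2 = 9/2 + (½)*(-42) = 9/2 - 21 = -33/2 ≈ -16.500)
u(j, A) = A + j
(R - 27*3) - u(-1, 62) = (-33/2 - 27*3) - (62 - 1) = (-33/2 - 81) - 1*61 = -195/2 - 61 = -317/2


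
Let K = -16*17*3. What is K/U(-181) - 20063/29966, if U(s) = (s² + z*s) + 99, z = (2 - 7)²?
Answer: -197645787/283028870 ≈ -0.69832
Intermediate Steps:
z = 25 (z = (-5)² = 25)
U(s) = 99 + s² + 25*s (U(s) = (s² + 25*s) + 99 = 99 + s² + 25*s)
K = -816 (K = -272*3 = -816)
K/U(-181) - 20063/29966 = -816/(99 + (-181)² + 25*(-181)) - 20063/29966 = -816/(99 + 32761 - 4525) - 20063*1/29966 = -816/28335 - 20063/29966 = -816*1/28335 - 20063/29966 = -272/9445 - 20063/29966 = -197645787/283028870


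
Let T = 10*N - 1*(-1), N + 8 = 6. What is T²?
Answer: 361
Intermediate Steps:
N = -2 (N = -8 + 6 = -2)
T = -19 (T = 10*(-2) - 1*(-1) = -20 + 1 = -19)
T² = (-19)² = 361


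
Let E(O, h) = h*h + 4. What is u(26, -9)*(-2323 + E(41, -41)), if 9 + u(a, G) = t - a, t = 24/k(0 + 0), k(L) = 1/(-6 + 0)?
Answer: 114202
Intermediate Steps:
k(L) = -1/6 (k(L) = 1/(-6) = -1/6)
t = -144 (t = 24/(-1/6) = 24*(-6) = -144)
E(O, h) = 4 + h**2 (E(O, h) = h**2 + 4 = 4 + h**2)
u(a, G) = -153 - a (u(a, G) = -9 + (-144 - a) = -153 - a)
u(26, -9)*(-2323 + E(41, -41)) = (-153 - 1*26)*(-2323 + (4 + (-41)**2)) = (-153 - 26)*(-2323 + (4 + 1681)) = -179*(-2323 + 1685) = -179*(-638) = 114202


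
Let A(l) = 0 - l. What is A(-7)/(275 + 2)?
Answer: 7/277 ≈ 0.025271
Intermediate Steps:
A(l) = -l
A(-7)/(275 + 2) = (-1*(-7))/(275 + 2) = 7/277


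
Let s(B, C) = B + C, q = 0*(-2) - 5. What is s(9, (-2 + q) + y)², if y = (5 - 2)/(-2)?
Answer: ¼ ≈ 0.25000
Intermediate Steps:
q = -5 (q = 0 - 5 = -5)
y = -3/2 (y = -½*3 = -3/2 ≈ -1.5000)
s(9, (-2 + q) + y)² = (9 + ((-2 - 5) - 3/2))² = (9 + (-7 - 3/2))² = (9 - 17/2)² = (½)² = ¼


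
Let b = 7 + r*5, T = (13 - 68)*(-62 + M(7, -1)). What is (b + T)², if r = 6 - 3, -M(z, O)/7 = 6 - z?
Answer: 9284209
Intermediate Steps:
M(z, O) = -42 + 7*z (M(z, O) = -7*(6 - z) = -42 + 7*z)
r = 3
T = 3025 (T = (13 - 68)*(-62 + (-42 + 7*7)) = -55*(-62 + (-42 + 49)) = -55*(-62 + 7) = -55*(-55) = 3025)
b = 22 (b = 7 + 3*5 = 7 + 15 = 22)
(b + T)² = (22 + 3025)² = 3047² = 9284209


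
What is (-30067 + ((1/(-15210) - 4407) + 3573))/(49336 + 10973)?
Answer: -470004211/917299890 ≈ -0.51238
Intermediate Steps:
(-30067 + ((1/(-15210) - 4407) + 3573))/(49336 + 10973) = (-30067 + ((-1/15210 - 4407) + 3573))/60309 = (-30067 + (-67030471/15210 + 3573))*(1/60309) = (-30067 - 12685141/15210)*(1/60309) = -470004211/15210*1/60309 = -470004211/917299890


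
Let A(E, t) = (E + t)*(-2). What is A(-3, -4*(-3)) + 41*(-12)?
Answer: -510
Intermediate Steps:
A(E, t) = -2*E - 2*t
A(-3, -4*(-3)) + 41*(-12) = (-2*(-3) - (-8)*(-3)) + 41*(-12) = (6 - 2*12) - 492 = (6 - 24) - 492 = -18 - 492 = -510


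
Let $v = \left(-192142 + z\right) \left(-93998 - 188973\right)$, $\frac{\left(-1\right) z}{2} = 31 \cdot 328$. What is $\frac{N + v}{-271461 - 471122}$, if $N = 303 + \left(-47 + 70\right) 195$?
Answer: $- \frac{60125116926}{742583} \approx -80968.0$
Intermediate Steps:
$z = -20336$ ($z = - 2 \cdot 31 \cdot 328 = \left(-2\right) 10168 = -20336$)
$N = 4788$ ($N = 303 + 23 \cdot 195 = 303 + 4485 = 4788$)
$v = 60125112138$ ($v = \left(-192142 - 20336\right) \left(-93998 - 188973\right) = \left(-212478\right) \left(-282971\right) = 60125112138$)
$\frac{N + v}{-271461 - 471122} = \frac{4788 + 60125112138}{-271461 - 471122} = \frac{60125116926}{-742583} = 60125116926 \left(- \frac{1}{742583}\right) = - \frac{60125116926}{742583}$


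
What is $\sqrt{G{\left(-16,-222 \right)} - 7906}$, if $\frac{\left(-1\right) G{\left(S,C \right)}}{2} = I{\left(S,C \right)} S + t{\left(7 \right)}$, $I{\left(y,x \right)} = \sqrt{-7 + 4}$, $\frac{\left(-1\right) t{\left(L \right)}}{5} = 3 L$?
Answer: $4 \sqrt{-481 + 2 i \sqrt{3}} \approx 0.3159 + 87.727 i$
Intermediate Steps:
$t{\left(L \right)} = - 15 L$ ($t{\left(L \right)} = - 5 \cdot 3 L = - 15 L$)
$I{\left(y,x \right)} = i \sqrt{3}$ ($I{\left(y,x \right)} = \sqrt{-3} = i \sqrt{3}$)
$G{\left(S,C \right)} = 210 - 2 i S \sqrt{3}$ ($G{\left(S,C \right)} = - 2 \left(i \sqrt{3} S - 105\right) = - 2 \left(i S \sqrt{3} - 105\right) = - 2 \left(-105 + i S \sqrt{3}\right) = 210 - 2 i S \sqrt{3}$)
$\sqrt{G{\left(-16,-222 \right)} - 7906} = \sqrt{\left(210 - 2 i \left(-16\right) \sqrt{3}\right) - 7906} = \sqrt{\left(210 + 32 i \sqrt{3}\right) - 7906} = \sqrt{-7696 + 32 i \sqrt{3}}$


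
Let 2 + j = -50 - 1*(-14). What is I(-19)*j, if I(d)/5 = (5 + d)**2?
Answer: -37240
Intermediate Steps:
j = -38 (j = -2 + (-50 - 1*(-14)) = -2 + (-50 + 14) = -2 - 36 = -38)
I(d) = 5*(5 + d)**2
I(-19)*j = (5*(5 - 19)**2)*(-38) = (5*(-14)**2)*(-38) = (5*196)*(-38) = 980*(-38) = -37240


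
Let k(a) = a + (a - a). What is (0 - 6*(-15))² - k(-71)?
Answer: 8171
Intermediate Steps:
k(a) = a (k(a) = a + 0 = a)
(0 - 6*(-15))² - k(-71) = (0 - 6*(-15))² - 1*(-71) = (0 + 90)² + 71 = 90² + 71 = 8100 + 71 = 8171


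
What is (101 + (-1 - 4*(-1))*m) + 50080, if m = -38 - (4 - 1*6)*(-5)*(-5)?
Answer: 50217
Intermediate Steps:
m = 12 (m = -38 - (4 - 6)*(-5)*(-5) = -38 - (-2*(-5))*(-5) = -38 - 10*(-5) = -38 - 1*(-50) = -38 + 50 = 12)
(101 + (-1 - 4*(-1))*m) + 50080 = (101 + (-1 - 4*(-1))*12) + 50080 = (101 + (-1 + 4)*12) + 50080 = (101 + 3*12) + 50080 = (101 + 36) + 50080 = 137 + 50080 = 50217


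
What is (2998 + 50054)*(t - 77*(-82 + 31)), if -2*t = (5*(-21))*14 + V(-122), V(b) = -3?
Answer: 247408002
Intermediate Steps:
t = 1473/2 (t = -((5*(-21))*14 - 3)/2 = -(-105*14 - 3)/2 = -(-1470 - 3)/2 = -½*(-1473) = 1473/2 ≈ 736.50)
(2998 + 50054)*(t - 77*(-82 + 31)) = (2998 + 50054)*(1473/2 - 77*(-82 + 31)) = 53052*(1473/2 - 77*(-51)) = 53052*(1473/2 + 3927) = 53052*(9327/2) = 247408002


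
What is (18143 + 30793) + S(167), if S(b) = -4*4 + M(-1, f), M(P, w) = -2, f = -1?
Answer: 48918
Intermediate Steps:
S(b) = -18 (S(b) = -4*4 - 2 = -16 - 2 = -18)
(18143 + 30793) + S(167) = (18143 + 30793) - 18 = 48936 - 18 = 48918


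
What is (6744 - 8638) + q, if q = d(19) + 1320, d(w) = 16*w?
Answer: -270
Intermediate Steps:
q = 1624 (q = 16*19 + 1320 = 304 + 1320 = 1624)
(6744 - 8638) + q = (6744 - 8638) + 1624 = -1894 + 1624 = -270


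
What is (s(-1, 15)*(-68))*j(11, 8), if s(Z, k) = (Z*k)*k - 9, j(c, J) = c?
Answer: 175032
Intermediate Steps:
s(Z, k) = -9 + Z*k**2 (s(Z, k) = Z*k**2 - 9 = -9 + Z*k**2)
(s(-1, 15)*(-68))*j(11, 8) = ((-9 - 1*15**2)*(-68))*11 = ((-9 - 1*225)*(-68))*11 = ((-9 - 225)*(-68))*11 = -234*(-68)*11 = 15912*11 = 175032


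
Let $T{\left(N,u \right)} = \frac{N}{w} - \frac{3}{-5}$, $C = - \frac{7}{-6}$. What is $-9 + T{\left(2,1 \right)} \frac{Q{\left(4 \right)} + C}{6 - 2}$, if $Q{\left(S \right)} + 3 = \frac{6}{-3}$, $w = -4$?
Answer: $- \frac{2183}{240} \approx -9.0958$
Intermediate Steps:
$C = \frac{7}{6}$ ($C = \left(-7\right) \left(- \frac{1}{6}\right) = \frac{7}{6} \approx 1.1667$)
$Q{\left(S \right)} = -5$ ($Q{\left(S \right)} = -3 + \frac{6}{-3} = -3 + 6 \left(- \frac{1}{3}\right) = -3 - 2 = -5$)
$T{\left(N,u \right)} = \frac{3}{5} - \frac{N}{4}$ ($T{\left(N,u \right)} = \frac{N}{-4} - \frac{3}{-5} = N \left(- \frac{1}{4}\right) - - \frac{3}{5} = - \frac{N}{4} + \frac{3}{5} = \frac{3}{5} - \frac{N}{4}$)
$-9 + T{\left(2,1 \right)} \frac{Q{\left(4 \right)} + C}{6 - 2} = -9 + \left(\frac{3}{5} - \frac{1}{2}\right) \frac{-5 + \frac{7}{6}}{6 - 2} = -9 + \left(\frac{3}{5} - \frac{1}{2}\right) \left(- \frac{23}{6 \cdot 4}\right) = -9 + \frac{\left(- \frac{23}{6}\right) \frac{1}{4}}{10} = -9 + \frac{1}{10} \left(- \frac{23}{24}\right) = -9 - \frac{23}{240} = - \frac{2183}{240}$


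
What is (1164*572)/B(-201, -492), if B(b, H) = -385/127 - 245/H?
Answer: -41602347072/158305 ≈ -2.6280e+5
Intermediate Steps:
B(b, H) = -385/127 - 245/H (B(b, H) = -385*1/127 - 245/H = -385/127 - 245/H)
(1164*572)/B(-201, -492) = (1164*572)/(-385/127 - 245/(-492)) = 665808/(-385/127 - 245*(-1/492)) = 665808/(-385/127 + 245/492) = 665808/(-158305/62484) = 665808*(-62484/158305) = -41602347072/158305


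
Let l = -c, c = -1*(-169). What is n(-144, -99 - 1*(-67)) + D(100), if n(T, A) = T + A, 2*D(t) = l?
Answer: -521/2 ≈ -260.50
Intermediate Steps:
c = 169
l = -169 (l = -1*169 = -169)
D(t) = -169/2 (D(t) = (½)*(-169) = -169/2)
n(T, A) = A + T
n(-144, -99 - 1*(-67)) + D(100) = ((-99 - 1*(-67)) - 144) - 169/2 = ((-99 + 67) - 144) - 169/2 = (-32 - 144) - 169/2 = -176 - 169/2 = -521/2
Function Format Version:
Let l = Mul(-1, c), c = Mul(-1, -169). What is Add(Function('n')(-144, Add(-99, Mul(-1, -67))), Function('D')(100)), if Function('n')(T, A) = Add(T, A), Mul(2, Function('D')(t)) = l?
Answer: Rational(-521, 2) ≈ -260.50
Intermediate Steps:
c = 169
l = -169 (l = Mul(-1, 169) = -169)
Function('D')(t) = Rational(-169, 2) (Function('D')(t) = Mul(Rational(1, 2), -169) = Rational(-169, 2))
Function('n')(T, A) = Add(A, T)
Add(Function('n')(-144, Add(-99, Mul(-1, -67))), Function('D')(100)) = Add(Add(Add(-99, Mul(-1, -67)), -144), Rational(-169, 2)) = Add(Add(Add(-99, 67), -144), Rational(-169, 2)) = Add(Add(-32, -144), Rational(-169, 2)) = Add(-176, Rational(-169, 2)) = Rational(-521, 2)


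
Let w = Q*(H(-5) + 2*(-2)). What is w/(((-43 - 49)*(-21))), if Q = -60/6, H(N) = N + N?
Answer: 5/69 ≈ 0.072464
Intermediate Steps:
H(N) = 2*N
Q = -10 (Q = -60/6 = -12*⅚ = -10)
w = 140 (w = -10*(2*(-5) + 2*(-2)) = -10*(-10 - 4) = -10*(-14) = 140)
w/(((-43 - 49)*(-21))) = 140/(((-43 - 49)*(-21))) = 140/((-92*(-21))) = 140/1932 = 140*(1/1932) = 5/69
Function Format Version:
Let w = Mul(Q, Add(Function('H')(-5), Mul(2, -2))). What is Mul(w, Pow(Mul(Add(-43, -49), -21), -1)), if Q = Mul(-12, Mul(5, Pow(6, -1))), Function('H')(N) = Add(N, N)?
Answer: Rational(5, 69) ≈ 0.072464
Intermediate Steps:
Function('H')(N) = Mul(2, N)
Q = -10 (Q = Mul(-12, Mul(5, Rational(1, 6))) = Mul(-12, Rational(5, 6)) = -10)
w = 140 (w = Mul(-10, Add(Mul(2, -5), Mul(2, -2))) = Mul(-10, Add(-10, -4)) = Mul(-10, -14) = 140)
Mul(w, Pow(Mul(Add(-43, -49), -21), -1)) = Mul(140, Pow(Mul(Add(-43, -49), -21), -1)) = Mul(140, Pow(Mul(-92, -21), -1)) = Mul(140, Pow(1932, -1)) = Mul(140, Rational(1, 1932)) = Rational(5, 69)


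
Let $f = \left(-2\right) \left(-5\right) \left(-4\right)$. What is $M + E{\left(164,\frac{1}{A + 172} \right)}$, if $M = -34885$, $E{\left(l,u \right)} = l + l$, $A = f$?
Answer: $-34557$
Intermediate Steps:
$f = -40$ ($f = 10 \left(-4\right) = -40$)
$A = -40$
$E{\left(l,u \right)} = 2 l$
$M + E{\left(164,\frac{1}{A + 172} \right)} = -34885 + 2 \cdot 164 = -34885 + 328 = -34557$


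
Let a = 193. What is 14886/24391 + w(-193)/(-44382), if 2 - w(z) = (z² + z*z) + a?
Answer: 2482409851/1082521362 ≈ 2.2932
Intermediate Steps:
w(z) = -191 - 2*z² (w(z) = 2 - ((z² + z*z) + 193) = 2 - ((z² + z²) + 193) = 2 - (2*z² + 193) = 2 - (193 + 2*z²) = 2 + (-193 - 2*z²) = -191 - 2*z²)
14886/24391 + w(-193)/(-44382) = 14886/24391 + (-191 - 2*(-193)²)/(-44382) = 14886*(1/24391) + (-191 - 2*37249)*(-1/44382) = 14886/24391 + (-191 - 74498)*(-1/44382) = 14886/24391 - 74689*(-1/44382) = 14886/24391 + 74689/44382 = 2482409851/1082521362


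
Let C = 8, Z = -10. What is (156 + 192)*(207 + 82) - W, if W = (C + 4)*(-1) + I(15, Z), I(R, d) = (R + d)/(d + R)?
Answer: 100583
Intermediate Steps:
I(R, d) = 1 (I(R, d) = (R + d)/(R + d) = 1)
W = -11 (W = (8 + 4)*(-1) + 1 = 12*(-1) + 1 = -12 + 1 = -11)
(156 + 192)*(207 + 82) - W = (156 + 192)*(207 + 82) - 1*(-11) = 348*289 + 11 = 100572 + 11 = 100583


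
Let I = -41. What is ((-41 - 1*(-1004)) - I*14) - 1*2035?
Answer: -498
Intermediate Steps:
((-41 - 1*(-1004)) - I*14) - 1*2035 = ((-41 - 1*(-1004)) - (-41)*14) - 1*2035 = ((-41 + 1004) - 1*(-574)) - 2035 = (963 + 574) - 2035 = 1537 - 2035 = -498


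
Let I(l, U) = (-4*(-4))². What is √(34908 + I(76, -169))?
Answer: 2*√8791 ≈ 187.52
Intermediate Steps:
I(l, U) = 256 (I(l, U) = 16² = 256)
√(34908 + I(76, -169)) = √(34908 + 256) = √35164 = 2*√8791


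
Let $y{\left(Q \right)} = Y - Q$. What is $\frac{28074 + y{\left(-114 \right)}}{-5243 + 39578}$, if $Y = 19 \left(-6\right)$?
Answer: $\frac{9358}{11445} \approx 0.81765$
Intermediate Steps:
$Y = -114$
$y{\left(Q \right)} = -114 - Q$
$\frac{28074 + y{\left(-114 \right)}}{-5243 + 39578} = \frac{28074 - 0}{-5243 + 39578} = \frac{28074 + \left(-114 + 114\right)}{34335} = \left(28074 + 0\right) \frac{1}{34335} = 28074 \cdot \frac{1}{34335} = \frac{9358}{11445}$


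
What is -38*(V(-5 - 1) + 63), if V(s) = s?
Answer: -2166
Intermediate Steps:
-38*(V(-5 - 1) + 63) = -38*((-5 - 1) + 63) = -38*(-6 + 63) = -38*57 = -2166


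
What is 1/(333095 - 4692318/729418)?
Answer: 364709/121480398196 ≈ 3.0022e-6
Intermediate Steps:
1/(333095 - 4692318/729418) = 1/(333095 - 4692318*1/729418) = 1/(333095 - 2346159/364709) = 1/(121480398196/364709) = 364709/121480398196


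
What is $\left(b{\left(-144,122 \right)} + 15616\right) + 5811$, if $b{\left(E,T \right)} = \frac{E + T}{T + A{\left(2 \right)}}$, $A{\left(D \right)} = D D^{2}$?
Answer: $\frac{1392744}{65} \approx 21427.0$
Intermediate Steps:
$A{\left(D \right)} = D^{3}$
$b{\left(E,T \right)} = \frac{E + T}{8 + T}$ ($b{\left(E,T \right)} = \frac{E + T}{T + 2^{3}} = \frac{E + T}{T + 8} = \frac{E + T}{8 + T}$)
$\left(b{\left(-144,122 \right)} + 15616\right) + 5811 = \left(\frac{-144 + 122}{8 + 122} + 15616\right) + 5811 = \left(\frac{1}{130} \left(-22\right) + 15616\right) + 5811 = \left(- \frac{11}{65} + 15616\right) + 5811 = \frac{1015029}{65} + 5811 = \frac{1392744}{65}$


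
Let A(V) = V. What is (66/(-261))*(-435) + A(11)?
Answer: 121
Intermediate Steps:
(66/(-261))*(-435) + A(11) = (66/(-261))*(-435) + 11 = (66*(-1/261))*(-435) + 11 = -22/87*(-435) + 11 = 110 + 11 = 121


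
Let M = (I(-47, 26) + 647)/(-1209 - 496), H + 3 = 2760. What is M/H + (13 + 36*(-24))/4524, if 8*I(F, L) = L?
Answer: -667204111/3544316490 ≈ -0.18825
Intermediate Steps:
I(F, L) = L/8
H = 2757 (H = -3 + 2760 = 2757)
M = -2601/6820 (M = ((⅛)*26 + 647)/(-1209 - 496) = (13/4 + 647)/(-1705) = (2601/4)*(-1/1705) = -2601/6820 ≈ -0.38138)
M/H + (13 + 36*(-24))/4524 = -2601/6820/2757 + (13 + 36*(-24))/4524 = -2601/6820*1/2757 + (13 - 864)*(1/4524) = -867/6267580 - 851*1/4524 = -867/6267580 - 851/4524 = -667204111/3544316490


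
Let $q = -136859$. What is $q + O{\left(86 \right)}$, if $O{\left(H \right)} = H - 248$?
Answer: $-137021$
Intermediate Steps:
$O{\left(H \right)} = -248 + H$
$q + O{\left(86 \right)} = -136859 + \left(-248 + 86\right) = -136859 - 162 = -137021$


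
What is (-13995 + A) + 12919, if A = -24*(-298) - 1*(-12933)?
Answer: 19009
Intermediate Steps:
A = 20085 (A = 7152 + 12933 = 20085)
(-13995 + A) + 12919 = (-13995 + 20085) + 12919 = 6090 + 12919 = 19009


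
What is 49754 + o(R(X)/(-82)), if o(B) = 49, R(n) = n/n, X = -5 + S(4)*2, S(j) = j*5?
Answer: 49803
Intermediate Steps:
S(j) = 5*j
X = 35 (X = -5 + (5*4)*2 = -5 + 20*2 = -5 + 40 = 35)
R(n) = 1
49754 + o(R(X)/(-82)) = 49754 + 49 = 49803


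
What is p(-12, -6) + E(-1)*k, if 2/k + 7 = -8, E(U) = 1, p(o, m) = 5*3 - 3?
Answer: 178/15 ≈ 11.867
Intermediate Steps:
p(o, m) = 12 (p(o, m) = 15 - 3 = 12)
k = -2/15 (k = 2/(-7 - 8) = 2/(-15) = 2*(-1/15) = -2/15 ≈ -0.13333)
p(-12, -6) + E(-1)*k = 12 + 1*(-2/15) = 12 - 2/15 = 178/15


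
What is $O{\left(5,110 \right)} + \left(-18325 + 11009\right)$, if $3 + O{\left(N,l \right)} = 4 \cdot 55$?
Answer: $-7099$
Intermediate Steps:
$O{\left(N,l \right)} = 217$ ($O{\left(N,l \right)} = -3 + 4 \cdot 55 = -3 + 220 = 217$)
$O{\left(5,110 \right)} + \left(-18325 + 11009\right) = 217 + \left(-18325 + 11009\right) = 217 - 7316 = -7099$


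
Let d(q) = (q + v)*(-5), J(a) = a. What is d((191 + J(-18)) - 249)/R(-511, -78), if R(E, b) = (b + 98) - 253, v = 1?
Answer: -375/233 ≈ -1.6094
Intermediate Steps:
R(E, b) = -155 + b (R(E, b) = (98 + b) - 253 = -155 + b)
d(q) = -5 - 5*q (d(q) = (q + 1)*(-5) = (1 + q)*(-5) = -5 - 5*q)
d((191 + J(-18)) - 249)/R(-511, -78) = (-5 - 5*((191 - 18) - 249))/(-155 - 78) = (-5 - 5*(173 - 249))/(-233) = (-5 - 5*(-76))*(-1/233) = (-5 + 380)*(-1/233) = 375*(-1/233) = -375/233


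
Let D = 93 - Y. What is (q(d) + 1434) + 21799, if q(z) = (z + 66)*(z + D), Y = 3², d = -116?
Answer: 24833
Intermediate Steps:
Y = 9
D = 84 (D = 93 - 1*9 = 93 - 9 = 84)
q(z) = (66 + z)*(84 + z) (q(z) = (z + 66)*(z + 84) = (66 + z)*(84 + z))
(q(d) + 1434) + 21799 = ((5544 + (-116)² + 150*(-116)) + 1434) + 21799 = ((5544 + 13456 - 17400) + 1434) + 21799 = (1600 + 1434) + 21799 = 3034 + 21799 = 24833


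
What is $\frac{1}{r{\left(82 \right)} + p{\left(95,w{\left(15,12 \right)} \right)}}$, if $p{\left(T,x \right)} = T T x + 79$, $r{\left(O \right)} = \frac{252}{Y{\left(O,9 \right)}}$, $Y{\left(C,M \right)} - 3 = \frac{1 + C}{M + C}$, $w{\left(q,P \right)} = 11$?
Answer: $\frac{89}{8848239} \approx 1.0059 \cdot 10^{-5}$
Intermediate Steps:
$Y{\left(C,M \right)} = 3 + \frac{1 + C}{C + M}$ ($Y{\left(C,M \right)} = 3 + \frac{1 + C}{M + C} = 3 + \frac{1 + C}{C + M}$)
$r{\left(O \right)} = \frac{252 \left(9 + O\right)}{28 + 4 O}$ ($r{\left(O \right)} = \frac{252}{\frac{1}{O + 9} \left(1 + 3 \cdot 9 + 4 O\right)} = \frac{252}{\frac{1}{9 + O} \left(1 + 27 + 4 O\right)} = \frac{252}{\frac{1}{9 + O} \left(28 + 4 O\right)} = 252 \frac{9 + O}{28 + 4 O} = \frac{252 \left(9 + O\right)}{28 + 4 O}$)
$p{\left(T,x \right)} = 79 + x T^{2}$ ($p{\left(T,x \right)} = T^{2} x + 79 = x T^{2} + 79 = 79 + x T^{2}$)
$\frac{1}{r{\left(82 \right)} + p{\left(95,w{\left(15,12 \right)} \right)}} = \frac{1}{\frac{63 \left(9 + 82\right)}{7 + 82} + \left(79 + 11 \cdot 95^{2}\right)} = \frac{1}{63 \cdot \frac{1}{89} \cdot 91 + \left(79 + 11 \cdot 9025\right)} = \frac{1}{63 \cdot \frac{1}{89} \cdot 91 + \left(79 + 99275\right)} = \frac{1}{\frac{5733}{89} + 99354} = \frac{1}{\frac{8848239}{89}} = \frac{89}{8848239}$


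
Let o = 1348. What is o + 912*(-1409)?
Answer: -1283660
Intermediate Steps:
o + 912*(-1409) = 1348 + 912*(-1409) = 1348 - 1285008 = -1283660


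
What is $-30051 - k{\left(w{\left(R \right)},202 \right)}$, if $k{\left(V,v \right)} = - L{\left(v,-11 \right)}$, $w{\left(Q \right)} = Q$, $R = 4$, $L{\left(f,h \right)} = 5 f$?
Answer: $-29041$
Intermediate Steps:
$k{\left(V,v \right)} = - 5 v$
$-30051 - k{\left(w{\left(R \right)},202 \right)} = -30051 - \left(-5\right) 202 = -30051 - -1010 = -30051 + 1010 = -29041$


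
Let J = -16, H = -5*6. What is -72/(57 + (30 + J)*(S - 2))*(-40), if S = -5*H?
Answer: 2880/2129 ≈ 1.3527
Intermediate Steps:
H = -30
S = 150 (S = -5*(-30) = 150)
-72/(57 + (30 + J)*(S - 2))*(-40) = -72/(57 + (30 - 16)*(150 - 2))*(-40) = -72/(57 + 14*148)*(-40) = -72/(57 + 2072)*(-40) = -72/2129*(-40) = 2880/2129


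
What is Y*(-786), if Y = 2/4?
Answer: -393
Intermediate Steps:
Y = ½ (Y = 2*(¼) = ½ ≈ 0.50000)
Y*(-786) = (½)*(-786) = -393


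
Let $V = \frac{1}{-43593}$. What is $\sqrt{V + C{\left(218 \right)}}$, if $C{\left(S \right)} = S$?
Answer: $\frac{\sqrt{414276179889}}{43593} \approx 14.765$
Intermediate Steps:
$V = - \frac{1}{43593} \approx -2.2939 \cdot 10^{-5}$
$\sqrt{V + C{\left(218 \right)}} = \sqrt{- \frac{1}{43593} + 218} = \sqrt{\frac{9503273}{43593}} = \frac{\sqrt{414276179889}}{43593}$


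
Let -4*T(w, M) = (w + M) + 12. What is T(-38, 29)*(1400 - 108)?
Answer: -969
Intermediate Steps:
T(w, M) = -3 - M/4 - w/4 (T(w, M) = -((w + M) + 12)/4 = -((M + w) + 12)/4 = -(12 + M + w)/4 = -3 - M/4 - w/4)
T(-38, 29)*(1400 - 108) = (-3 - ¼*29 - ¼*(-38))*(1400 - 108) = (-3 - 29/4 + 19/2)*1292 = -¾*1292 = -969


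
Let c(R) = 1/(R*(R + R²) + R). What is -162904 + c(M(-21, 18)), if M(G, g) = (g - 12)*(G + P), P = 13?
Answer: -17648367745/108336 ≈ -1.6290e+5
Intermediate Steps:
M(G, g) = (-12 + g)*(13 + G) (M(G, g) = (g - 12)*(G + 13) = (-12 + g)*(13 + G))
c(R) = 1/(R + R*(R + R²))
-162904 + c(M(-21, 18)) = -162904 + 1/((-156 - 12*(-21) + 13*18 - 21*18)*(1 + (-156 - 12*(-21) + 13*18 - 21*18) + (-156 - 12*(-21) + 13*18 - 21*18)²)) = -162904 + 1/((-156 + 252 + 234 - 378)*(1 + (-156 + 252 + 234 - 378) + (-156 + 252 + 234 - 378)²)) = -162904 + 1/((-48)*(1 - 48 + (-48)²)) = -162904 - 1/(48*(1 - 48 + 2304)) = -162904 - 1/48/2257 = -162904 - 1/48*1/2257 = -162904 - 1/108336 = -17648367745/108336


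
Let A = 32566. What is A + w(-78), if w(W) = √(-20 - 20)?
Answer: 32566 + 2*I*√10 ≈ 32566.0 + 6.3246*I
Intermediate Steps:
w(W) = 2*I*√10 (w(W) = √(-40) = 2*I*√10)
A + w(-78) = 32566 + 2*I*√10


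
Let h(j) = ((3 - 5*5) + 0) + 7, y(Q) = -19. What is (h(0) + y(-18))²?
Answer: 1156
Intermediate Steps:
h(j) = -15 (h(j) = ((3 - 25) + 0) + 7 = (-22 + 0) + 7 = -22 + 7 = -15)
(h(0) + y(-18))² = (-15 - 19)² = (-34)² = 1156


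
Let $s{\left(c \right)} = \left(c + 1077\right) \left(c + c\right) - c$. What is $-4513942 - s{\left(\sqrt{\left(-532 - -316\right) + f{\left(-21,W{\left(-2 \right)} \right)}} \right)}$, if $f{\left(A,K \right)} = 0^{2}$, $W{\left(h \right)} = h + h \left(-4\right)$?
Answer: $-4513510 - 12918 i \sqrt{6} \approx -4.5135 \cdot 10^{6} - 31643.0 i$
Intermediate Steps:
$W{\left(h \right)} = - 3 h$ ($W{\left(h \right)} = h - 4 h = - 3 h$)
$f{\left(A,K \right)} = 0$
$s{\left(c \right)} = - c + 2 c \left(1077 + c\right)$ ($s{\left(c \right)} = \left(1077 + c\right) 2 c - c = 2 c \left(1077 + c\right) - c = - c + 2 c \left(1077 + c\right)$)
$-4513942 - s{\left(\sqrt{\left(-532 - -316\right) + f{\left(-21,W{\left(-2 \right)} \right)}} \right)} = -4513942 - \sqrt{\left(-532 - -316\right) + 0} \left(2153 + 2 \sqrt{\left(-532 - -316\right) + 0}\right) = -4513942 - \sqrt{\left(-532 + 316\right) + 0} \left(2153 + 2 \sqrt{\left(-532 + 316\right) + 0}\right) = -4513942 - \sqrt{-216 + 0} \left(2153 + 2 \sqrt{-216 + 0}\right) = -4513942 - \sqrt{-216} \left(2153 + 2 \sqrt{-216}\right) = -4513942 - 6 i \sqrt{6} \left(2153 + 2 \cdot 6 i \sqrt{6}\right) = -4513942 - 6 i \sqrt{6} \left(2153 + 12 i \sqrt{6}\right)$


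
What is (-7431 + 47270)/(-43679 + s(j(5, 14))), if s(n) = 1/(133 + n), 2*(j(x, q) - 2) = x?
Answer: -10955725/12011723 ≈ -0.91209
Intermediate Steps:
j(x, q) = 2 + x/2
(-7431 + 47270)/(-43679 + s(j(5, 14))) = (-7431 + 47270)/(-43679 + 1/(133 + (2 + (½)*5))) = 39839/(-43679 + 1/(133 + (2 + 5/2))) = 39839/(-43679 + 1/(133 + 9/2)) = 39839/(-43679 + 1/(275/2)) = 39839/(-43679 + 2/275) = 39839/(-12011723/275) = 39839*(-275/12011723) = -10955725/12011723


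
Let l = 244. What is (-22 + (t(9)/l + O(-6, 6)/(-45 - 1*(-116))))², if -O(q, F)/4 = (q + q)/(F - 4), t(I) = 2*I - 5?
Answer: 140137173801/300120976 ≈ 466.94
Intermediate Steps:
t(I) = -5 + 2*I
O(q, F) = -8*q/(-4 + F) (O(q, F) = -4*(q + q)/(F - 4) = -4*2*q/(-4 + F) = -8*q/(-4 + F))
(-22 + (t(9)/l + O(-6, 6)/(-45 - 1*(-116))))² = (-22 + ((-5 + 2*9)/244 + (-8*(-6)/(-4 + 6))/(-45 - 1*(-116))))² = (-22 + ((-5 + 18)*(1/244) + (-8*(-6)/2)/(-45 + 116)))² = (-22 + (13*(1/244) - 8*(-6)*½/71))² = (-22 + (13/244 + 24*(1/71)))² = (-22 + (13/244 + 24/71))² = (-22 + 6779/17324)² = (-374349/17324)² = 140137173801/300120976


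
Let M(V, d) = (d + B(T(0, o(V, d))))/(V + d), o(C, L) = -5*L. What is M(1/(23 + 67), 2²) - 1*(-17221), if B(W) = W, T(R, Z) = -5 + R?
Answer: 6216691/361 ≈ 17221.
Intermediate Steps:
M(V, d) = (-5 + d)/(V + d) (M(V, d) = (d + (-5 + 0))/(V + d) = (d - 5)/(V + d) = (-5 + d)/(V + d))
M(1/(23 + 67), 2²) - 1*(-17221) = (-5 + 2²)/(1/(23 + 67) + 2²) - 1*(-17221) = (-5 + 4)/(1/90 + 4) + 17221 = -1/(1/90 + 4) + 17221 = -1/(361/90) + 17221 = (90/361)*(-1) + 17221 = -90/361 + 17221 = 6216691/361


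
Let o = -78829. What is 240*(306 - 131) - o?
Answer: 120829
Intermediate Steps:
240*(306 - 131) - o = 240*(306 - 131) - 1*(-78829) = 240*175 + 78829 = 42000 + 78829 = 120829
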